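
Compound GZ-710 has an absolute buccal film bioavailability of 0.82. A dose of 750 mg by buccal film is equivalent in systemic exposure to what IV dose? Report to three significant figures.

D_iv = 615 mg

Systemic exposure from an extravascular dose = F × D_ev, so the equivalent IV dose is F × D_ev.
D_iv = F × D_ev = 0.82 × 750 = 615 mg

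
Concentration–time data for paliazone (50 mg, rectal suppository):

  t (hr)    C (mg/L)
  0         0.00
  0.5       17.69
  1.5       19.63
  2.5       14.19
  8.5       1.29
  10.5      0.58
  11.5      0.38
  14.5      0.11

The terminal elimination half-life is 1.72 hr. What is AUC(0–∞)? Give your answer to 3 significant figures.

Trapezoidal AUC_0→14.5:
  [0→0.5]: (0.00+17.69)/2 × 0.5 = 4.4225
  [0.5→1.5]: (17.69+19.63)/2 × 1 = 18.66
  [1.5→2.5]: (19.63+14.19)/2 × 1 = 16.91
  [2.5→8.5]: (14.19+1.29)/2 × 6 = 46.44
  [8.5→10.5]: (1.29+0.58)/2 × 2 = 1.87
  [10.5→11.5]: (0.58+0.38)/2 × 1 = 0.48
  [11.5→14.5]: (0.38+0.11)/2 × 3 = 0.735
  Sum = 89.5175 mg/L·hr
k_e = ln2 / t½ = 0.693147 / 1.72 = 0.4030 hr^-1
Extrapolated tail: C_last / k_e = 0.11 / 0.403 = 0.273
AUC_0→∞ = 89.5175 + 0.273 = 89.7905 mg/L·hr

AUC = 89.8 mg/L·hr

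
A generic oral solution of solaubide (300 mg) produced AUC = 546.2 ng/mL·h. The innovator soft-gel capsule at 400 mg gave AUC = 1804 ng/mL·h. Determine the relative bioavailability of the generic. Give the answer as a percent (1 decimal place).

F_rel = 40.4%

F_rel = (AUC_test/D_test) / (AUC_ref/D_ref)
      = (546.2/300) / (1804/400)
      = 1.82067 / 4.51 = 0.4037 = 40.37%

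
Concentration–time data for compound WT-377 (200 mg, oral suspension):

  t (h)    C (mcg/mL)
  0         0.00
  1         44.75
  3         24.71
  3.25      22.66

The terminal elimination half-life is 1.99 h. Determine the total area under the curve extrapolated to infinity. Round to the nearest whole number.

AUC = 163 mcg/mL·h

Trapezoidal AUC_0→3.25:
  [0→1]: (0.00+44.75)/2 × 1 = 22.375
  [1→3]: (44.75+24.71)/2 × 2 = 69.46
  [3→3.25]: (24.71+22.66)/2 × 0.25 = 5.92125
  Sum = 97.75625 mcg/mL·h
k_e = ln2 / t½ = 0.693147 / 1.99 = 0.3483 h^-1
Extrapolated tail: C_last / k_e = 22.66 / 0.3483 = 65.059
AUC_0→∞ = 97.75625 + 65.059 = 162.81525 mcg/mL·h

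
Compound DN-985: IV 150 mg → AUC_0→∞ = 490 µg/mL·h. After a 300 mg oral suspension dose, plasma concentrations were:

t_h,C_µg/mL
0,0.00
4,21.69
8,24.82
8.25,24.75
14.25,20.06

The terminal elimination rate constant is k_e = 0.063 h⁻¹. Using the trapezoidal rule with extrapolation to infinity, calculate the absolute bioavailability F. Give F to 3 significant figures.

F = 0.608

Trapezoidal AUC_0→14.25 (oral suspension):
  [0→4]: (0.00+21.69)/2 × 4 = 43.38
  [4→8]: (21.69+24.82)/2 × 4 = 93.02
  [8→8.25]: (24.82+24.75)/2 × 0.25 = 6.19625
  [8.25→14.25]: (24.75+20.06)/2 × 6 = 134.43
  Sum = 277.02625 µg/mL·h
Tail: C_last/k_e = 20.06/0.063 = 318.413
AUC_0→∞ (oral suspension) = 277.02625 + 318.413 = 595.43925 µg/mL·h
F = (AUC_ev/D_ev)/(AUC_iv/D_iv) = (595.43925/300)/(490/150) = 1.9847975/3.26667 = 0.6076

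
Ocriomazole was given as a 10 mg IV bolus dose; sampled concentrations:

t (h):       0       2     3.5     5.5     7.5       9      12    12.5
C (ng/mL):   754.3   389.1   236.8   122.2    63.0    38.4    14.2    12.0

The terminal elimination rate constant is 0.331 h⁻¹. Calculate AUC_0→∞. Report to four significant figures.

Trapezoidal AUC_0→12.5:
  [0→2]: (754.3+389.1)/2 × 2 = 1143.4
  [2→3.5]: (389.1+236.8)/2 × 1.5 = 469.425
  [3.5→5.5]: (236.8+122.2)/2 × 2 = 359.0
  [5.5→7.5]: (122.2+63.0)/2 × 2 = 185.2
  [7.5→9]: (63.0+38.4)/2 × 1.5 = 76.05
  [9→12]: (38.4+14.2)/2 × 3 = 78.9
  [12→12.5]: (14.2+12.0)/2 × 0.5 = 6.55
  Sum = 2318.525 ng/mL·h
Extrapolated tail: C_last / k_e = 12.0 / 0.331 = 36.254
AUC_0→∞ = 2318.525 + 36.254 = 2354.779 ng/mL·h

AUC = 2355 ng/mL·h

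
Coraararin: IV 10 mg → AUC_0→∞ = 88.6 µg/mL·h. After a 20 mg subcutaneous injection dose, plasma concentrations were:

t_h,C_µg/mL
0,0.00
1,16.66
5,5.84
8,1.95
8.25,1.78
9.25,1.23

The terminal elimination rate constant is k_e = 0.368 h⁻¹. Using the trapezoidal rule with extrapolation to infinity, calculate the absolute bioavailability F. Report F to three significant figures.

F = 0.397

Trapezoidal AUC_0→9.25 (subcutaneous injection):
  [0→1]: (0.00+16.66)/2 × 1 = 8.33
  [1→5]: (16.66+5.84)/2 × 4 = 45.0
  [5→8]: (5.84+1.95)/2 × 3 = 11.685
  [8→8.25]: (1.95+1.78)/2 × 0.25 = 0.46625
  [8.25→9.25]: (1.78+1.23)/2 × 1 = 1.505
  Sum = 66.98625 µg/mL·h
Tail: C_last/k_e = 1.23/0.368 = 3.342
AUC_0→∞ (subcutaneous injection) = 66.98625 + 3.342 = 70.32825 µg/mL·h
F = (AUC_ev/D_ev)/(AUC_iv/D_iv) = (70.32825/20)/(88.6/10) = 3.5164125/8.86 = 0.3969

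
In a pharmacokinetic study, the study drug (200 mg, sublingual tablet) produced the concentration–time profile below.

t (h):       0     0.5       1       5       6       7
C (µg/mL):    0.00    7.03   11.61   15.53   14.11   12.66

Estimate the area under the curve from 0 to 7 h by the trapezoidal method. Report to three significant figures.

AUC = 88.9 µg/mL·h

Trapezoidal AUC_0→7:
  [0→0.5]: (0.00+7.03)/2 × 0.5 = 1.7575
  [0.5→1]: (7.03+11.61)/2 × 0.5 = 4.66
  [1→5]: (11.61+15.53)/2 × 4 = 54.28
  [5→6]: (15.53+14.11)/2 × 1 = 14.82
  [6→7]: (14.11+12.66)/2 × 1 = 13.385
  Sum = 88.9025 µg/mL·h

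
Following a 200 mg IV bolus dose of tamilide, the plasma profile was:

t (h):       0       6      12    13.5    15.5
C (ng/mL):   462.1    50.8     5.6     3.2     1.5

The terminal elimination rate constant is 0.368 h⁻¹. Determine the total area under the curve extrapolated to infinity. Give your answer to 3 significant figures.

AUC = 1720 ng/mL·h

Trapezoidal AUC_0→15.5:
  [0→6]: (462.1+50.8)/2 × 6 = 1538.7
  [6→12]: (50.8+5.6)/2 × 6 = 169.2
  [12→13.5]: (5.6+3.2)/2 × 1.5 = 6.6
  [13.5→15.5]: (3.2+1.5)/2 × 2 = 4.7
  Sum = 1719.2 ng/mL·h
Extrapolated tail: C_last / k_e = 1.5 / 0.368 = 4.076
AUC_0→∞ = 1719.2 + 4.076 = 1723.276 ng/mL·h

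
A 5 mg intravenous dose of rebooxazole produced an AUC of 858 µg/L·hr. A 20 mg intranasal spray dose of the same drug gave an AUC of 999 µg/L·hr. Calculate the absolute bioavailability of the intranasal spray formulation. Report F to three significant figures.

F = 0.291

F = (AUC_ev / D_ev) / (AUC_iv / D_iv)
  = (999/20) / (858/5)
  = 49.95 / 171.6 = 0.2911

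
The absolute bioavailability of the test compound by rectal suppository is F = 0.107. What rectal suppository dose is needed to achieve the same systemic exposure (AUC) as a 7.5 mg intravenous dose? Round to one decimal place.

D_rectal = 70.1 mg

For equal systemic exposure: F × D_ev = D_iv
D_ev = D_iv / F = 7.5 / 0.107 = 70.0935 mg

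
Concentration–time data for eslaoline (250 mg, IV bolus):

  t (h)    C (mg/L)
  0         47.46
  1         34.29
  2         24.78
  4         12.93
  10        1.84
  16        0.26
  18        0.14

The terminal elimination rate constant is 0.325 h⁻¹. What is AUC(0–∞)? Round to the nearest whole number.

AUC = 160 mg/L·h

Trapezoidal AUC_0→18:
  [0→1]: (47.46+34.29)/2 × 1 = 40.875
  [1→2]: (34.29+24.78)/2 × 1 = 29.535
  [2→4]: (24.78+12.93)/2 × 2 = 37.71
  [4→10]: (12.93+1.84)/2 × 6 = 44.31
  [10→16]: (1.84+0.26)/2 × 6 = 6.3
  [16→18]: (0.26+0.14)/2 × 2 = 0.4
  Sum = 159.13 mg/L·h
Extrapolated tail: C_last / k_e = 0.14 / 0.325 = 0.431
AUC_0→∞ = 159.13 + 0.431 = 159.561 mg/L·h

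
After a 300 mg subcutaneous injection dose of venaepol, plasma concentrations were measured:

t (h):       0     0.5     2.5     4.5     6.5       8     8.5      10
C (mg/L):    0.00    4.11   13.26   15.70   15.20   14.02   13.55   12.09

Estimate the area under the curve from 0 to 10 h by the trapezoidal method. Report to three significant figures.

AUC = 126 mg/L·h

Trapezoidal AUC_0→10:
  [0→0.5]: (0.00+4.11)/2 × 0.5 = 1.0275
  [0.5→2.5]: (4.11+13.26)/2 × 2 = 17.37
  [2.5→4.5]: (13.26+15.70)/2 × 2 = 28.96
  [4.5→6.5]: (15.70+15.20)/2 × 2 = 30.9
  [6.5→8]: (15.20+14.02)/2 × 1.5 = 21.915
  [8→8.5]: (14.02+13.55)/2 × 0.5 = 6.8925
  [8.5→10]: (13.55+12.09)/2 × 1.5 = 19.23
  Sum = 126.295 mg/L·h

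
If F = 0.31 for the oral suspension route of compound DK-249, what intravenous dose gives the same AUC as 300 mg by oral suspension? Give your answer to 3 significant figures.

D_iv = 93.0 mg

Systemic exposure from an extravascular dose = F × D_ev, so the equivalent IV dose is F × D_ev.
D_iv = F × D_ev = 0.31 × 300 = 93 mg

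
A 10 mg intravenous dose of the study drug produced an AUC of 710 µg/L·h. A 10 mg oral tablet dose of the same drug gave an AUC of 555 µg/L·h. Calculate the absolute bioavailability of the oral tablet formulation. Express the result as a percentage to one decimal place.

F = (AUC_ev / D_ev) / (AUC_iv / D_iv)
  = (555/10) / (710/10)
  = 55.5 / 71 = 0.7817
  = 78.17%

F = 78.2%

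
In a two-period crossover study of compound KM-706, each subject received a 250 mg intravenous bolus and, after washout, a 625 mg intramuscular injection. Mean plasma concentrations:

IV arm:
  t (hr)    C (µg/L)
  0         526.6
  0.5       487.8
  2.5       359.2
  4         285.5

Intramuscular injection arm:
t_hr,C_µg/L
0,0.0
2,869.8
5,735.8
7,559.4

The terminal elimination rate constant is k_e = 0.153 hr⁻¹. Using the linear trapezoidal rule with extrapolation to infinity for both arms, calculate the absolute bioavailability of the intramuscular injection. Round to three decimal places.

Trapezoidal AUC_0→4 (IV):
  [0→0.5]: (526.6+487.8)/2 × 0.5 = 253.6
  [0.5→2.5]: (487.8+359.2)/2 × 2 = 847.0
  [2.5→4]: (359.2+285.5)/2 × 1.5 = 483.525
  Sum = 1584.125 µg/L·hr
IV tail: 285.5/0.153 = 1866.013; AUC_iv,0→∞ = 1584.125 + 1866.013 = 3450.138 µg/L·hr
Trapezoidal AUC_0→7 (intramuscular injection):
  [0→2]: (0.0+869.8)/2 × 2 = 869.8
  [2→5]: (869.8+735.8)/2 × 3 = 2408.4
  [5→7]: (735.8+559.4)/2 × 2 = 1295.2
  Sum = 4573.4 µg/L·hr
intramuscular injection tail: 559.4/0.153 = 3656.209; AUC_ev,0→∞ = 4573.4 + 3656.209 = 8229.609 µg/L·hr
F = (AUC_ev/D_ev)/(AUC_iv/D_iv) = (8229.609/625)/(3450.138/250) = 13.1674/13.800552 = 0.9541

F = 0.954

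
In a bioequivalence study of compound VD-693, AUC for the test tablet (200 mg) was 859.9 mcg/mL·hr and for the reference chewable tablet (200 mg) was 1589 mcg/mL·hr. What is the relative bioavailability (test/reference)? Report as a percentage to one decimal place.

F_rel = 54.1%

F_rel = (AUC_test/D_test) / (AUC_ref/D_ref)
      = (859.9/200) / (1589/200)
      = 4.2995 / 7.945 = 0.5412 = 54.12%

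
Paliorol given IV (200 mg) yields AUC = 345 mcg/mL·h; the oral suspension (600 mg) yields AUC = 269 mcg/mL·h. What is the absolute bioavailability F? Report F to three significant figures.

F = 0.260

F = (AUC_ev / D_ev) / (AUC_iv / D_iv)
  = (269/600) / (345/200)
  = 0.448333 / 1.725 = 0.2599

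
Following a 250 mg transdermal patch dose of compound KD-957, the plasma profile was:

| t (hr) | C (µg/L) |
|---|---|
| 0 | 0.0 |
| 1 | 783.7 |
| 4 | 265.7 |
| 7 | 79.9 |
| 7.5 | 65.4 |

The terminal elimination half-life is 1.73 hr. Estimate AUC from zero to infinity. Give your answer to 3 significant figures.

Trapezoidal AUC_0→7.5:
  [0→1]: (0.0+783.7)/2 × 1 = 391.85
  [1→4]: (783.7+265.7)/2 × 3 = 1574.1
  [4→7]: (265.7+79.9)/2 × 3 = 518.4
  [7→7.5]: (79.9+65.4)/2 × 0.5 = 36.325
  Sum = 2520.675 µg/L·hr
k_e = ln2 / t½ = 0.693147 / 1.73 = 0.4007 hr^-1
Extrapolated tail: C_last / k_e = 65.4 / 0.4007 = 163.214
AUC_0→∞ = 2520.675 + 163.214 = 2683.889 µg/L·hr

AUC = 2680 µg/L·hr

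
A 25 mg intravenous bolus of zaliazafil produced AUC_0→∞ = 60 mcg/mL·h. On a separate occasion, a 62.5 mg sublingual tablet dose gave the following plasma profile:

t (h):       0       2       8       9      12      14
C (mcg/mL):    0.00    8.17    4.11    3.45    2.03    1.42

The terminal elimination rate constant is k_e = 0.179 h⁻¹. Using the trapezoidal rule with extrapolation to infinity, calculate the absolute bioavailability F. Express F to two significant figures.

F = 0.46

Trapezoidal AUC_0→14 (sublingual tablet):
  [0→2]: (0.00+8.17)/2 × 2 = 8.17
  [2→8]: (8.17+4.11)/2 × 6 = 36.84
  [8→9]: (4.11+3.45)/2 × 1 = 3.78
  [9→12]: (3.45+2.03)/2 × 3 = 8.22
  [12→14]: (2.03+1.42)/2 × 2 = 3.45
  Sum = 60.46 mcg/mL·h
Tail: C_last/k_e = 1.42/0.179 = 7.933
AUC_0→∞ (sublingual tablet) = 60.46 + 7.933 = 68.393 mcg/mL·h
F = (AUC_ev/D_ev)/(AUC_iv/D_iv) = (68.393/62.5)/(60/25) = 1.094288/2.4 = 0.4560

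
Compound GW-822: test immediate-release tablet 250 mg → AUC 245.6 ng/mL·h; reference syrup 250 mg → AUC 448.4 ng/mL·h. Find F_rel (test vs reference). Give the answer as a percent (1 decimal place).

F_rel = 54.8%

F_rel = (AUC_test/D_test) / (AUC_ref/D_ref)
      = (245.6/250) / (448.4/250)
      = 0.9824 / 1.7936 = 0.5477 = 54.77%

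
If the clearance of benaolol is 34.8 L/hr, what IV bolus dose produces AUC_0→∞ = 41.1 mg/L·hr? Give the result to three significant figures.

Dose_iv = CL × AUC_0→∞
     = 34.8 × 41.1 = 1430.28 mg

Dose = 1430 mg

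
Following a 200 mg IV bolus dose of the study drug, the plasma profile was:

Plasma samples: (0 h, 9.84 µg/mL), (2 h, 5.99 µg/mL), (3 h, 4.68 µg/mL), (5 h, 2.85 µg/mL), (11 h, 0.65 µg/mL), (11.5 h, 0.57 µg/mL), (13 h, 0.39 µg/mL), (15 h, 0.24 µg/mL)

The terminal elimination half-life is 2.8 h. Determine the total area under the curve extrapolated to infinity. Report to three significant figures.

Trapezoidal AUC_0→15:
  [0→2]: (9.84+5.99)/2 × 2 = 15.83
  [2→3]: (5.99+4.68)/2 × 1 = 5.335
  [3→5]: (4.68+2.85)/2 × 2 = 7.53
  [5→11]: (2.85+0.65)/2 × 6 = 10.5
  [11→11.5]: (0.65+0.57)/2 × 0.5 = 0.305
  [11.5→13]: (0.57+0.39)/2 × 1.5 = 0.72
  [13→15]: (0.39+0.24)/2 × 2 = 0.63
  Sum = 40.85 µg/mL·h
k_e = ln2 / t½ = 0.693147 / 2.8 = 0.2476 h^-1
Extrapolated tail: C_last / k_e = 0.24 / 0.2476 = 0.969
AUC_0→∞ = 40.85 + 0.969 = 41.819 µg/mL·h

AUC = 41.8 µg/mL·h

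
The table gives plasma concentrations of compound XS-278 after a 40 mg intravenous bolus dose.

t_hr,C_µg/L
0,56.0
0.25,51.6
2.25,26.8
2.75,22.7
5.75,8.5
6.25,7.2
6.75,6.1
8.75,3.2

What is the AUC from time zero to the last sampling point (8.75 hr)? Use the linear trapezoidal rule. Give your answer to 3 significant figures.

Trapezoidal AUC_0→8.75:
  [0→0.25]: (56.0+51.6)/2 × 0.25 = 13.45
  [0.25→2.25]: (51.6+26.8)/2 × 2 = 78.4
  [2.25→2.75]: (26.8+22.7)/2 × 0.5 = 12.375
  [2.75→5.75]: (22.7+8.5)/2 × 3 = 46.8
  [5.75→6.25]: (8.5+7.2)/2 × 0.5 = 3.925
  [6.25→6.75]: (7.2+6.1)/2 × 0.5 = 3.325
  [6.75→8.75]: (6.1+3.2)/2 × 2 = 9.3
  Sum = 167.575 µg/L·hr

AUC = 168 µg/L·hr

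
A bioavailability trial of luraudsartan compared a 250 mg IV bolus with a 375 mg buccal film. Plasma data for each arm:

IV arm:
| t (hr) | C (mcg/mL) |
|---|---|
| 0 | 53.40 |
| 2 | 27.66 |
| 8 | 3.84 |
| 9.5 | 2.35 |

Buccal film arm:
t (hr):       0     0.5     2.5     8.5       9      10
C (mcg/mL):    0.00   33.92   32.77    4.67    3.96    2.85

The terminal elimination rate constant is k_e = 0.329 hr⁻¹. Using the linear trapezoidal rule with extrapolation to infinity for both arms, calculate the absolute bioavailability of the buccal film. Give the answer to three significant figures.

Trapezoidal AUC_0→9.5 (IV):
  [0→2]: (53.40+27.66)/2 × 2 = 81.06
  [2→8]: (27.66+3.84)/2 × 6 = 94.5
  [8→9.5]: (3.84+2.35)/2 × 1.5 = 4.6425
  Sum = 180.2025 mcg/mL·hr
IV tail: 2.35/0.329 = 7.143; AUC_iv,0→∞ = 180.2025 + 7.143 = 187.3455 mcg/mL·hr
Trapezoidal AUC_0→10 (buccal film):
  [0→0.5]: (0.00+33.92)/2 × 0.5 = 8.48
  [0.5→2.5]: (33.92+32.77)/2 × 2 = 66.69
  [2.5→8.5]: (32.77+4.67)/2 × 6 = 112.32
  [8.5→9]: (4.67+3.96)/2 × 0.5 = 2.1575
  [9→10]: (3.96+2.85)/2 × 1 = 3.405
  Sum = 193.0525 mcg/mL·hr
buccal film tail: 2.85/0.329 = 8.663; AUC_ev,0→∞ = 193.0525 + 8.663 = 201.7155 mcg/mL·hr
F = (AUC_ev/D_ev)/(AUC_iv/D_iv) = (201.7155/375)/(187.3455/250) = 0.537908/0.749382 = 0.7178

F = 0.718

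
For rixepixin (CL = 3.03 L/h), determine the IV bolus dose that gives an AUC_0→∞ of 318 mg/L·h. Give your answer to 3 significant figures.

Dose_iv = CL × AUC_0→∞
     = 3.03 × 318 = 963.54 mg

Dose = 964 mg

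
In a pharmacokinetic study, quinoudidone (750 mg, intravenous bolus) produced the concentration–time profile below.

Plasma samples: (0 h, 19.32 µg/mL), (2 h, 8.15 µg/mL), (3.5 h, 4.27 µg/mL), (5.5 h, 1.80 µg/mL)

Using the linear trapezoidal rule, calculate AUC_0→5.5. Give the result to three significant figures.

Trapezoidal AUC_0→5.5:
  [0→2]: (19.32+8.15)/2 × 2 = 27.47
  [2→3.5]: (8.15+4.27)/2 × 1.5 = 9.315
  [3.5→5.5]: (4.27+1.80)/2 × 2 = 6.07
  Sum = 42.855 µg/mL·h

AUC = 42.9 µg/mL·h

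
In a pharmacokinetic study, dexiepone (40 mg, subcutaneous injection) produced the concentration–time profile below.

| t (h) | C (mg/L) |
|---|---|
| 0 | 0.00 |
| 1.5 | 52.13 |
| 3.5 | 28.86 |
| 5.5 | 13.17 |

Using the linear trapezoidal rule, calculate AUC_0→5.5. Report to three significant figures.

Trapezoidal AUC_0→5.5:
  [0→1.5]: (0.00+52.13)/2 × 1.5 = 39.0975
  [1.5→3.5]: (52.13+28.86)/2 × 2 = 80.99
  [3.5→5.5]: (28.86+13.17)/2 × 2 = 42.03
  Sum = 162.1175 mg/L·h

AUC = 162 mg/L·h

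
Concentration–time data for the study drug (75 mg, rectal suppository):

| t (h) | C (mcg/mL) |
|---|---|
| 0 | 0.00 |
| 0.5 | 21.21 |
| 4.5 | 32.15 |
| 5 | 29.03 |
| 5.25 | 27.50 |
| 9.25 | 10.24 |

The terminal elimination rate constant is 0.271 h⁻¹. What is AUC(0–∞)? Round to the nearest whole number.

Trapezoidal AUC_0→9.25:
  [0→0.5]: (0.00+21.21)/2 × 0.5 = 5.3025
  [0.5→4.5]: (21.21+32.15)/2 × 4 = 106.72
  [4.5→5]: (32.15+29.03)/2 × 0.5 = 15.295
  [5→5.25]: (29.03+27.50)/2 × 0.25 = 7.06625
  [5.25→9.25]: (27.50+10.24)/2 × 4 = 75.48
  Sum = 209.86375 mcg/mL·h
Extrapolated tail: C_last / k_e = 10.24 / 0.271 = 37.786
AUC_0→∞ = 209.86375 + 37.786 = 247.64975 mcg/mL·h

AUC = 248 mcg/mL·h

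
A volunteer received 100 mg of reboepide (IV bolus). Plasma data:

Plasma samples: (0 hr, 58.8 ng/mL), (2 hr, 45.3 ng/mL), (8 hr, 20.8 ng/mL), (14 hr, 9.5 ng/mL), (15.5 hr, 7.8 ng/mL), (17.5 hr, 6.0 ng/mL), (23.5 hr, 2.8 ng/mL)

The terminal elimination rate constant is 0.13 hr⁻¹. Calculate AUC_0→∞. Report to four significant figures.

AUC = 468.0 ng/mL·hr

Trapezoidal AUC_0→23.5:
  [0→2]: (58.8+45.3)/2 × 2 = 104.1
  [2→8]: (45.3+20.8)/2 × 6 = 198.3
  [8→14]: (20.8+9.5)/2 × 6 = 90.9
  [14→15.5]: (9.5+7.8)/2 × 1.5 = 12.975
  [15.5→17.5]: (7.8+6.0)/2 × 2 = 13.8
  [17.5→23.5]: (6.0+2.8)/2 × 6 = 26.4
  Sum = 446.475 ng/mL·hr
Extrapolated tail: C_last / k_e = 2.8 / 0.13 = 21.538
AUC_0→∞ = 446.475 + 21.538 = 468.013 ng/mL·hr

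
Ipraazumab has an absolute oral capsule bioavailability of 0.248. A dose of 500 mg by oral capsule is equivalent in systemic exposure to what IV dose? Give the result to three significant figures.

Systemic exposure from an extravascular dose = F × D_ev, so the equivalent IV dose is F × D_ev.
D_iv = F × D_ev = 0.248 × 500 = 124 mg

D_iv = 124 mg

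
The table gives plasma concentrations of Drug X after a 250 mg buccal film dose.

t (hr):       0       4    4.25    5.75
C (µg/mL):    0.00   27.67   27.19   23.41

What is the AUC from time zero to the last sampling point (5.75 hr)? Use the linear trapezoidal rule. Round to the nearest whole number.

Trapezoidal AUC_0→5.75:
  [0→4]: (0.00+27.67)/2 × 4 = 55.34
  [4→4.25]: (27.67+27.19)/2 × 0.25 = 6.8575
  [4.25→5.75]: (27.19+23.41)/2 × 1.5 = 37.95
  Sum = 100.1475 µg/mL·hr

AUC = 100 µg/mL·hr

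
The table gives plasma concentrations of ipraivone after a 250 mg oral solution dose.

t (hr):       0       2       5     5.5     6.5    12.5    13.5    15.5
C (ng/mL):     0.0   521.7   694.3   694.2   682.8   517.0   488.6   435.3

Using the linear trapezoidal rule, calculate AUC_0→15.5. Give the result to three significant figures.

Trapezoidal AUC_0→15.5:
  [0→2]: (0.0+521.7)/2 × 2 = 521.7
  [2→5]: (521.7+694.3)/2 × 3 = 1824.0
  [5→5.5]: (694.3+694.2)/2 × 0.5 = 347.125
  [5.5→6.5]: (694.2+682.8)/2 × 1 = 688.5
  [6.5→12.5]: (682.8+517.0)/2 × 6 = 3599.4
  [12.5→13.5]: (517.0+488.6)/2 × 1 = 502.8
  [13.5→15.5]: (488.6+435.3)/2 × 2 = 923.9
  Sum = 8407.425 ng/mL·hr

AUC = 8410 ng/mL·hr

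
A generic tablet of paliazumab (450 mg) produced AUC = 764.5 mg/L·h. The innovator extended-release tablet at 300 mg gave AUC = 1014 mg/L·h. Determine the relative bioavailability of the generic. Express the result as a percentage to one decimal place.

F_rel = (AUC_test/D_test) / (AUC_ref/D_ref)
      = (764.5/450) / (1014/300)
      = 1.69889 / 3.38 = 0.5026 = 50.26%

F_rel = 50.3%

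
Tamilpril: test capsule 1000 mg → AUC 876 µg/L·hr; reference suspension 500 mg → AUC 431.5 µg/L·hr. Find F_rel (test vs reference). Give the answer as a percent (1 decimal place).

F_rel = 101.5%

F_rel = (AUC_test/D_test) / (AUC_ref/D_ref)
      = (876/1000) / (431.5/500)
      = 0.876 / 0.863 = 1.0151 = 101.51%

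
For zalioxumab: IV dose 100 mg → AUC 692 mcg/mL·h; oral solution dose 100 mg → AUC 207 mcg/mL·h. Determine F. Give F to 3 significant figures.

F = 0.299

F = (AUC_ev / D_ev) / (AUC_iv / D_iv)
  = (207/100) / (692/100)
  = 2.07 / 6.92 = 0.2991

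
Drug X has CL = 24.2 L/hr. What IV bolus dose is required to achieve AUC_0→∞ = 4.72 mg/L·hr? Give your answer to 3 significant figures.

Dose = 114 mg

Dose_iv = CL × AUC_0→∞
     = 24.2 × 4.72 = 114.224 mg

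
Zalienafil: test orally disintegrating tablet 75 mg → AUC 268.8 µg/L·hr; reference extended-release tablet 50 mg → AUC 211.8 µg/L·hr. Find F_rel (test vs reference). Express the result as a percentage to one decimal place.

F_rel = 84.6%

F_rel = (AUC_test/D_test) / (AUC_ref/D_ref)
      = (268.8/75) / (211.8/50)
      = 3.584 / 4.236 = 0.8461 = 84.61%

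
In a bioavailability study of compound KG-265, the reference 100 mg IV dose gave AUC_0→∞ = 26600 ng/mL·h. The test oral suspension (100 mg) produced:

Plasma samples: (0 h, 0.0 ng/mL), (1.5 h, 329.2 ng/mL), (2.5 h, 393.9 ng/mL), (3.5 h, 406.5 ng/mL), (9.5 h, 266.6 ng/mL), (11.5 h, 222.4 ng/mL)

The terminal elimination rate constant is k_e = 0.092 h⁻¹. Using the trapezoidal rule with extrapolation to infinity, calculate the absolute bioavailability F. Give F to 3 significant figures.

F = 0.223

Trapezoidal AUC_0→11.5 (oral suspension):
  [0→1.5]: (0.0+329.2)/2 × 1.5 = 246.9
  [1.5→2.5]: (329.2+393.9)/2 × 1 = 361.55
  [2.5→3.5]: (393.9+406.5)/2 × 1 = 400.2
  [3.5→9.5]: (406.5+266.6)/2 × 6 = 2019.3
  [9.5→11.5]: (266.6+222.4)/2 × 2 = 489.0
  Sum = 3516.95 ng/mL·h
Tail: C_last/k_e = 222.4/0.092 = 2417.391
AUC_0→∞ (oral suspension) = 3516.95 + 2417.391 = 5934.341 ng/mL·h
F = (AUC_ev/D_ev)/(AUC_iv/D_iv) = (5934.341/100)/(26600/100) = 59.34341/266 = 0.2231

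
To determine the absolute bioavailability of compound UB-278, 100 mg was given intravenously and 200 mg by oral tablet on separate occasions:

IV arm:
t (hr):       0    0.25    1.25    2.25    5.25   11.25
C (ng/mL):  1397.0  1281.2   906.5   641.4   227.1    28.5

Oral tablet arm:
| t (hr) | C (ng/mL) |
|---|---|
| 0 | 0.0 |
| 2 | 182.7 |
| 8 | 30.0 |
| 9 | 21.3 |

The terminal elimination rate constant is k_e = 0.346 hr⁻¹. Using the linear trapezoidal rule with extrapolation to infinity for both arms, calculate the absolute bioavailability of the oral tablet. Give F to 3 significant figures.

Trapezoidal AUC_0→11.25 (IV):
  [0→0.25]: (1397.0+1281.2)/2 × 0.25 = 334.775
  [0.25→1.25]: (1281.2+906.5)/2 × 1 = 1093.85
  [1.25→2.25]: (906.5+641.4)/2 × 1 = 773.95
  [2.25→5.25]: (641.4+227.1)/2 × 3 = 1302.75
  [5.25→11.25]: (227.1+28.5)/2 × 6 = 766.8
  Sum = 4272.125 ng/mL·hr
IV tail: 28.5/0.346 = 82.370; AUC_iv,0→∞ = 4272.125 + 82.370 = 4354.495 ng/mL·hr
Trapezoidal AUC_0→9 (oral tablet):
  [0→2]: (0.0+182.7)/2 × 2 = 182.7
  [2→8]: (182.7+30.0)/2 × 6 = 638.1
  [8→9]: (30.0+21.3)/2 × 1 = 25.65
  Sum = 846.45 ng/mL·hr
oral tablet tail: 21.3/0.346 = 61.561; AUC_ev,0→∞ = 846.45 + 61.561 = 908.011 ng/mL·hr
F = (AUC_ev/D_ev)/(AUC_iv/D_iv) = (908.011/200)/(4354.495/100) = 4.540055/43.54495 = 0.1043

F = 0.104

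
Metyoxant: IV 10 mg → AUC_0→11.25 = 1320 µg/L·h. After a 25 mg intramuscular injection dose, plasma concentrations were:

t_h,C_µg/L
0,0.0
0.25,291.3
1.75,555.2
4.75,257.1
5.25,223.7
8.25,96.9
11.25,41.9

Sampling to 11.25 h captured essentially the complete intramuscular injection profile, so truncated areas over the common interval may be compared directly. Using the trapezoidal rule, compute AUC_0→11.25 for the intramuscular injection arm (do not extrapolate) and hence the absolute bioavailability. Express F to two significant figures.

Trapezoidal AUC_0→11.25 (intramuscular injection):
  [0→0.25]: (0.0+291.3)/2 × 0.25 = 36.4125
  [0.25→1.75]: (291.3+555.2)/2 × 1.5 = 634.875
  [1.75→4.75]: (555.2+257.1)/2 × 3 = 1218.45
  [4.75→5.25]: (257.1+223.7)/2 × 0.5 = 120.2
  [5.25→8.25]: (223.7+96.9)/2 × 3 = 480.9
  [8.25→11.25]: (96.9+41.9)/2 × 3 = 208.2
  Sum = 2699.0375 µg/L·h
F = (AUC_ev/D_ev)/(AUC_iv/D_iv) = (2699.0375/25)/(1320/10) = 107.9615/132 = 0.8179

F = 0.82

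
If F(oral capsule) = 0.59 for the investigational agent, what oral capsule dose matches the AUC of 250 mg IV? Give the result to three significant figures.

D_oral = 424 mg

For equal systemic exposure: F × D_ev = D_iv
D_ev = D_iv / F = 250 / 0.59 = 423.729 mg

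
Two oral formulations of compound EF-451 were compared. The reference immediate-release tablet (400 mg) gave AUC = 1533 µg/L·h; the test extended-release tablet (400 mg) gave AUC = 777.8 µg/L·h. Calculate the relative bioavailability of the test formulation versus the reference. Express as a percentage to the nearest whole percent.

F_rel = (AUC_test/D_test) / (AUC_ref/D_ref)
      = (777.8/400) / (1533/400)
      = 1.9445 / 3.8325 = 0.5074 = 50.74%

F_rel = 51%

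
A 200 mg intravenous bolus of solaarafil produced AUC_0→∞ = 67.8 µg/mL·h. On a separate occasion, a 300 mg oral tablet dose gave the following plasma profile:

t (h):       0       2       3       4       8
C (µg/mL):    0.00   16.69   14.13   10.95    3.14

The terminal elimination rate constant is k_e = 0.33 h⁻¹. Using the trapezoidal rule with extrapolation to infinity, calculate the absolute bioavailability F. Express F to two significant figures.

Trapezoidal AUC_0→8 (oral tablet):
  [0→2]: (0.00+16.69)/2 × 2 = 16.69
  [2→3]: (16.69+14.13)/2 × 1 = 15.41
  [3→4]: (14.13+10.95)/2 × 1 = 12.54
  [4→8]: (10.95+3.14)/2 × 4 = 28.18
  Sum = 72.82 µg/mL·h
Tail: C_last/k_e = 3.14/0.33 = 9.515
AUC_0→∞ (oral tablet) = 72.82 + 9.515 = 82.335 µg/mL·h
F = (AUC_ev/D_ev)/(AUC_iv/D_iv) = (82.335/300)/(67.8/200) = 0.27445/0.339 = 0.8096

F = 0.81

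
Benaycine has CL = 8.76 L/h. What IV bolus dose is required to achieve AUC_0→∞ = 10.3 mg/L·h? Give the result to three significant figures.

Dose = 90.2 mg

Dose_iv = CL × AUC_0→∞
     = 8.76 × 10.3 = 90.228 mg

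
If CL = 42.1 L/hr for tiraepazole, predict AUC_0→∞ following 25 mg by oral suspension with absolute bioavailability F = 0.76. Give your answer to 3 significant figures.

AUC = 0.451 mg/L·hr

AUC_0→∞ = F × Dose / CL
        = 0.76 × 25 / 42.1 = 0.451306 mg/L·hr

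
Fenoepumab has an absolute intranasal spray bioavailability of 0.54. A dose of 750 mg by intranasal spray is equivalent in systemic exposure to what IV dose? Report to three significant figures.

Systemic exposure from an extravascular dose = F × D_ev, so the equivalent IV dose is F × D_ev.
D_iv = F × D_ev = 0.54 × 750 = 405 mg

D_iv = 405 mg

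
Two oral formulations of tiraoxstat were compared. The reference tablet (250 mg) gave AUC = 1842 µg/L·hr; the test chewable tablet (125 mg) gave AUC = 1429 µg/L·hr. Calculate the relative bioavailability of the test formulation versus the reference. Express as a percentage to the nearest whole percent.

F_rel = 155%

F_rel = (AUC_test/D_test) / (AUC_ref/D_ref)
      = (1429/125) / (1842/250)
      = 11.432 / 7.368 = 1.5516 = 155.16%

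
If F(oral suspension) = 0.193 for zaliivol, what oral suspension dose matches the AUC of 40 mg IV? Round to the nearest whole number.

D_oral = 207 mg

For equal systemic exposure: F × D_ev = D_iv
D_ev = D_iv / F = 40 / 0.193 = 207.254 mg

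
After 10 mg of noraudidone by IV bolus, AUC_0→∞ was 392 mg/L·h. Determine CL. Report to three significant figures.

CL = Dose_iv / AUC_0→∞
   = 10 / 392 = 0.0255102 L/h

CL = 0.0255 L/h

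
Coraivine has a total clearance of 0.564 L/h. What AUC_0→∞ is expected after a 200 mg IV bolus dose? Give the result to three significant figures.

AUC_0→∞ = Dose_iv / CL
        = 200 / 0.564 = 354.61 mg/L·h

AUC = 355 mg/L·h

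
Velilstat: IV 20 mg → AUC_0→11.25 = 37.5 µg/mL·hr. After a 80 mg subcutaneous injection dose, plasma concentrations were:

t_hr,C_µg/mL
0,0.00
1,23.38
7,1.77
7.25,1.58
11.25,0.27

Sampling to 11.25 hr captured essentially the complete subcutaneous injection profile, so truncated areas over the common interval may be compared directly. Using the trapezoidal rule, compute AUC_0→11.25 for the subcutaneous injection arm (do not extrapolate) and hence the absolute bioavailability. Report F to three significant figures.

Trapezoidal AUC_0→11.25 (subcutaneous injection):
  [0→1]: (0.00+23.38)/2 × 1 = 11.69
  [1→7]: (23.38+1.77)/2 × 6 = 75.45
  [7→7.25]: (1.77+1.58)/2 × 0.25 = 0.41875
  [7.25→11.25]: (1.58+0.27)/2 × 4 = 3.7
  Sum = 91.25875 µg/mL·hr
F = (AUC_ev/D_ev)/(AUC_iv/D_iv) = (91.25875/80)/(37.5/20) = 1.14073/1.875 = 0.6084

F = 0.608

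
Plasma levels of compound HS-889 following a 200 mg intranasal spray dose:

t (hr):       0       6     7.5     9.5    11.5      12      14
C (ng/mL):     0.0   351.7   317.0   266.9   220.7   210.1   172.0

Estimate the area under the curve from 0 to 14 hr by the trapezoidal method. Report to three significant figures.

Trapezoidal AUC_0→14:
  [0→6]: (0.0+351.7)/2 × 6 = 1055.1
  [6→7.5]: (351.7+317.0)/2 × 1.5 = 501.525
  [7.5→9.5]: (317.0+266.9)/2 × 2 = 583.9
  [9.5→11.5]: (266.9+220.7)/2 × 2 = 487.6
  [11.5→12]: (220.7+210.1)/2 × 0.5 = 107.7
  [12→14]: (210.1+172.0)/2 × 2 = 382.1
  Sum = 3117.925 ng/mL·hr

AUC = 3120 ng/mL·hr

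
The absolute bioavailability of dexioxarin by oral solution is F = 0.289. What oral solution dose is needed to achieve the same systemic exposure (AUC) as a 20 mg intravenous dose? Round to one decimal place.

D_oral = 69.2 mg

For equal systemic exposure: F × D_ev = D_iv
D_ev = D_iv / F = 20 / 0.289 = 69.2042 mg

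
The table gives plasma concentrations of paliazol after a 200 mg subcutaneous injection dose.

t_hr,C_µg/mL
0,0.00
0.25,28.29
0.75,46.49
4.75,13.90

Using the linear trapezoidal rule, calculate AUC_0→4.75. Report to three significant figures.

AUC = 143 µg/mL·hr

Trapezoidal AUC_0→4.75:
  [0→0.25]: (0.00+28.29)/2 × 0.25 = 3.53625
  [0.25→0.75]: (28.29+46.49)/2 × 0.5 = 18.695
  [0.75→4.75]: (46.49+13.90)/2 × 4 = 120.78
  Sum = 143.01125 µg/mL·hr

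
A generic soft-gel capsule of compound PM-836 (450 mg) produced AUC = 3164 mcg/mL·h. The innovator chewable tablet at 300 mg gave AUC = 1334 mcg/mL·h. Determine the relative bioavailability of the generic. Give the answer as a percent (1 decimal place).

F_rel = 158.1%

F_rel = (AUC_test/D_test) / (AUC_ref/D_ref)
      = (3164/450) / (1334/300)
      = 7.03111 / 4.44667 = 1.5812 = 158.12%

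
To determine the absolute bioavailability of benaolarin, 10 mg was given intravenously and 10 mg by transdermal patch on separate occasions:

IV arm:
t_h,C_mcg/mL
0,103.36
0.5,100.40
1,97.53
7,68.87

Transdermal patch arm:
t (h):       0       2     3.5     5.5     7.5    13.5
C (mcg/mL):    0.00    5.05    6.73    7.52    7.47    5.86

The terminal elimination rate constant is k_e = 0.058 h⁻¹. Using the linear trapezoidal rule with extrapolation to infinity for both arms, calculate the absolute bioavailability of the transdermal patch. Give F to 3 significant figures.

Trapezoidal AUC_0→7 (IV):
  [0→0.5]: (103.36+100.40)/2 × 0.5 = 50.94
  [0.5→1]: (100.40+97.53)/2 × 0.5 = 49.4825
  [1→7]: (97.53+68.87)/2 × 6 = 499.2
  Sum = 599.6225 mcg/mL·h
IV tail: 68.87/0.058 = 1187.414; AUC_iv,0→∞ = 599.6225 + 1187.414 = 1787.0365 mcg/mL·h
Trapezoidal AUC_0→13.5 (transdermal patch):
  [0→2]: (0.00+5.05)/2 × 2 = 5.05
  [2→3.5]: (5.05+6.73)/2 × 1.5 = 8.835
  [3.5→5.5]: (6.73+7.52)/2 × 2 = 14.25
  [5.5→7.5]: (7.52+7.47)/2 × 2 = 14.99
  [7.5→13.5]: (7.47+5.86)/2 × 6 = 39.99
  Sum = 83.115 mcg/mL·h
transdermal patch tail: 5.86/0.058 = 101.034; AUC_ev,0→∞ = 83.115 + 101.034 = 184.149 mcg/mL·h
F = (AUC_ev/D_ev)/(AUC_iv/D_iv) = (184.149/10)/(1787.0365/10) = 18.4149/178.70365 = 0.1030

F = 0.103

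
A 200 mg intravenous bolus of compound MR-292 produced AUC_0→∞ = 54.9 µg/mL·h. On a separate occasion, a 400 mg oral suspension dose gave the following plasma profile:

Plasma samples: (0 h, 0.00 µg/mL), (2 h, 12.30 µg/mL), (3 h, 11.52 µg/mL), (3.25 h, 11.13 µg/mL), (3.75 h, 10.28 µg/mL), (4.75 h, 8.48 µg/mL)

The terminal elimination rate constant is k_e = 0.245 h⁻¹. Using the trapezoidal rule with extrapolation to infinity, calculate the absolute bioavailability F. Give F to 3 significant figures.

Trapezoidal AUC_0→4.75 (oral suspension):
  [0→2]: (0.00+12.30)/2 × 2 = 12.3
  [2→3]: (12.30+11.52)/2 × 1 = 11.91
  [3→3.25]: (11.52+11.13)/2 × 0.25 = 2.83125
  [3.25→3.75]: (11.13+10.28)/2 × 0.5 = 5.3525
  [3.75→4.75]: (10.28+8.48)/2 × 1 = 9.38
  Sum = 41.77375 µg/mL·h
Tail: C_last/k_e = 8.48/0.245 = 34.612
AUC_0→∞ (oral suspension) = 41.77375 + 34.612 = 76.38575 µg/mL·h
F = (AUC_ev/D_ev)/(AUC_iv/D_iv) = (76.38575/400)/(54.9/200) = 0.190964/0.2745 = 0.6957

F = 0.696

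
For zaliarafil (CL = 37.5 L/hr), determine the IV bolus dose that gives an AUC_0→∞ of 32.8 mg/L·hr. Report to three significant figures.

Dose_iv = CL × AUC_0→∞
     = 37.5 × 32.8 = 1230 mg

Dose = 1230 mg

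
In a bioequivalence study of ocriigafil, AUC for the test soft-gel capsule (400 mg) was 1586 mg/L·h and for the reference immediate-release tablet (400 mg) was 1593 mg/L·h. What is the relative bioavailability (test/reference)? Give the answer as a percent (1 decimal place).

F_rel = (AUC_test/D_test) / (AUC_ref/D_ref)
      = (1586/400) / (1593/400)
      = 3.965 / 3.9825 = 0.9956 = 99.56%

F_rel = 99.6%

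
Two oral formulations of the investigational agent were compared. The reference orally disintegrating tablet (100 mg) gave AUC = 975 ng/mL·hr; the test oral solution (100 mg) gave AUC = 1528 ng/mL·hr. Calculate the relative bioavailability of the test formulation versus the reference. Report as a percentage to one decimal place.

F_rel = (AUC_test/D_test) / (AUC_ref/D_ref)
      = (1528/100) / (975/100)
      = 15.28 / 9.75 = 1.5672 = 156.72%

F_rel = 156.7%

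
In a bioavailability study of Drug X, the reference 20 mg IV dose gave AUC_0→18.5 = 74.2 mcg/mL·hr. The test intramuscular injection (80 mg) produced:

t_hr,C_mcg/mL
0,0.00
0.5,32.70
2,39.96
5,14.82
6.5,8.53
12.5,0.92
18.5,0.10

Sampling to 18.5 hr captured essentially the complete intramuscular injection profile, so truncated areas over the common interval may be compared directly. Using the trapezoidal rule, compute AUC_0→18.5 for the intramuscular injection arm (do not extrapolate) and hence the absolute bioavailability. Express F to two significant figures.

F = 0.65

Trapezoidal AUC_0→18.5 (intramuscular injection):
  [0→0.5]: (0.00+32.70)/2 × 0.5 = 8.175
  [0.5→2]: (32.70+39.96)/2 × 1.5 = 54.495
  [2→5]: (39.96+14.82)/2 × 3 = 82.17
  [5→6.5]: (14.82+8.53)/2 × 1.5 = 17.5125
  [6.5→12.5]: (8.53+0.92)/2 × 6 = 28.35
  [12.5→18.5]: (0.92+0.10)/2 × 6 = 3.06
  Sum = 193.7625 mcg/mL·hr
F = (AUC_ev/D_ev)/(AUC_iv/D_iv) = (193.7625/80)/(74.2/20) = 2.42203/3.71 = 0.6528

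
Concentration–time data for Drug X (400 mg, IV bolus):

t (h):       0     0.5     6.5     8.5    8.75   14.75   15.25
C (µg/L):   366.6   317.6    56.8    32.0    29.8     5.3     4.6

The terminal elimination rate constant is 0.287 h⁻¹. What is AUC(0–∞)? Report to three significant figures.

Trapezoidal AUC_0→15.25:
  [0→0.5]: (366.6+317.6)/2 × 0.5 = 171.05
  [0.5→6.5]: (317.6+56.8)/2 × 6 = 1123.2
  [6.5→8.5]: (56.8+32.0)/2 × 2 = 88.8
  [8.5→8.75]: (32.0+29.8)/2 × 0.25 = 7.725
  [8.75→14.75]: (29.8+5.3)/2 × 6 = 105.3
  [14.75→15.25]: (5.3+4.6)/2 × 0.5 = 2.475
  Sum = 1498.55 µg/L·h
Extrapolated tail: C_last / k_e = 4.6 / 0.287 = 16.028
AUC_0→∞ = 1498.55 + 16.028 = 1514.578 µg/L·h

AUC = 1510 µg/L·h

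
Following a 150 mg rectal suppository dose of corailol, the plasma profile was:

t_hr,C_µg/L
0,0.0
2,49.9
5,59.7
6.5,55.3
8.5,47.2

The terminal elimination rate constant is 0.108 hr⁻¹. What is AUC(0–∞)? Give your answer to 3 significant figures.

Trapezoidal AUC_0→8.5:
  [0→2]: (0.0+49.9)/2 × 2 = 49.9
  [2→5]: (49.9+59.7)/2 × 3 = 164.4
  [5→6.5]: (59.7+55.3)/2 × 1.5 = 86.25
  [6.5→8.5]: (55.3+47.2)/2 × 2 = 102.5
  Sum = 403.05 µg/L·hr
Extrapolated tail: C_last / k_e = 47.2 / 0.108 = 437.037
AUC_0→∞ = 403.05 + 437.037 = 840.087 µg/L·hr

AUC = 840 µg/L·hr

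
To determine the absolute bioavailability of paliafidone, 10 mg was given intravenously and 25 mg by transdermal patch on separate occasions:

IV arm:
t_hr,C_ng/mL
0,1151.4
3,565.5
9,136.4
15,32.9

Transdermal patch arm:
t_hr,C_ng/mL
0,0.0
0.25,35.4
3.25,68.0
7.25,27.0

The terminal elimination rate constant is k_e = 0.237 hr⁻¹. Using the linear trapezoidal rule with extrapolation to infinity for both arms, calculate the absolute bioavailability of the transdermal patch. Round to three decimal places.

Trapezoidal AUC_0→15 (IV):
  [0→3]: (1151.4+565.5)/2 × 3 = 2575.35
  [3→9]: (565.5+136.4)/2 × 6 = 2105.7
  [9→15]: (136.4+32.9)/2 × 6 = 507.9
  Sum = 5188.95 ng/mL·hr
IV tail: 32.9/0.237 = 138.819; AUC_iv,0→∞ = 5188.95 + 138.819 = 5327.769 ng/mL·hr
Trapezoidal AUC_0→7.25 (transdermal patch):
  [0→0.25]: (0.0+35.4)/2 × 0.25 = 4.425
  [0.25→3.25]: (35.4+68.0)/2 × 3 = 155.1
  [3.25→7.25]: (68.0+27.0)/2 × 4 = 190.0
  Sum = 349.525 ng/mL·hr
transdermal patch tail: 27.0/0.237 = 113.924; AUC_ev,0→∞ = 349.525 + 113.924 = 463.449 ng/mL·hr
F = (AUC_ev/D_ev)/(AUC_iv/D_iv) = (463.449/25)/(5327.769/10) = 18.53796/532.7769 = 0.0348

F = 0.035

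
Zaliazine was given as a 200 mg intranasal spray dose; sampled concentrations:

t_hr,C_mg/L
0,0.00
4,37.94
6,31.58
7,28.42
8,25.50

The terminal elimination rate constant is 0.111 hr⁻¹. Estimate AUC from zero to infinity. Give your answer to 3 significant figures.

AUC = 432 mg/L·hr

Trapezoidal AUC_0→8:
  [0→4]: (0.00+37.94)/2 × 4 = 75.88
  [4→6]: (37.94+31.58)/2 × 2 = 69.52
  [6→7]: (31.58+28.42)/2 × 1 = 30.0
  [7→8]: (28.42+25.50)/2 × 1 = 26.96
  Sum = 202.36 mg/L·hr
Extrapolated tail: C_last / k_e = 25.50 / 0.111 = 229.730
AUC_0→∞ = 202.36 + 229.730 = 432.09 mg/L·hr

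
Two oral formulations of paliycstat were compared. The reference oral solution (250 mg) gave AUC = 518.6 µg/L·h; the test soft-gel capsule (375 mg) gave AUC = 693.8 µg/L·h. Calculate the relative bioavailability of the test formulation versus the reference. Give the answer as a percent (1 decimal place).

F_rel = (AUC_test/D_test) / (AUC_ref/D_ref)
      = (693.8/375) / (518.6/250)
      = 1.85013 / 2.0744 = 0.8919 = 89.19%

F_rel = 89.2%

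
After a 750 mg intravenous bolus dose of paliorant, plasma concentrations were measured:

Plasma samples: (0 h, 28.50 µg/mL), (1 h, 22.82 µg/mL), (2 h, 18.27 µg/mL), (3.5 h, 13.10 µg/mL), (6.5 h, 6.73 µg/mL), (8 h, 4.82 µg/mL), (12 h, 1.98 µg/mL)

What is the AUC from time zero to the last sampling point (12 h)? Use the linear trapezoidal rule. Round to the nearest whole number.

Trapezoidal AUC_0→12:
  [0→1]: (28.50+22.82)/2 × 1 = 25.66
  [1→2]: (22.82+18.27)/2 × 1 = 20.545
  [2→3.5]: (18.27+13.10)/2 × 1.5 = 23.5275
  [3.5→6.5]: (13.10+6.73)/2 × 3 = 29.745
  [6.5→8]: (6.73+4.82)/2 × 1.5 = 8.6625
  [8→12]: (4.82+1.98)/2 × 4 = 13.6
  Sum = 121.74 µg/mL·h

AUC = 122 µg/mL·h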